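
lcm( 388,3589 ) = 14356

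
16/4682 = 8/2341 = 0.00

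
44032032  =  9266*4752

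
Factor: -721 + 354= -367 =-367^1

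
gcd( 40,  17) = 1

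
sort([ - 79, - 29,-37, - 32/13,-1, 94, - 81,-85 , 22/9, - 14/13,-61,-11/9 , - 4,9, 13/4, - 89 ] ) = [-89,-85, - 81 , - 79, -61 , -37, -29,-4, - 32/13, - 11/9, - 14/13, -1 , 22/9,13/4,9 , 94 ]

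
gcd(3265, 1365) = 5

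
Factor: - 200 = - 2^3* 5^2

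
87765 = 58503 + 29262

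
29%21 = 8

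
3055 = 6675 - 3620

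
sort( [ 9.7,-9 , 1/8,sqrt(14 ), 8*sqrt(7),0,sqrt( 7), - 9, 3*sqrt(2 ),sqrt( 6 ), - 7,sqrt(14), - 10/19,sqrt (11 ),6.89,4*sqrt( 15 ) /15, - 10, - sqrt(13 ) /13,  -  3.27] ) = [ - 10,-9 , - 9, - 7, - 3.27,-10/19, - sqrt(13 )/13,0, 1/8, 4*sqrt( 15)/15, sqrt (6) , sqrt(7),sqrt(11 ), sqrt( 14),sqrt(14),3*sqrt(2), 6.89,9.7,8*sqrt(7 ) ] 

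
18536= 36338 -17802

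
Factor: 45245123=7^1*11^1*587599^1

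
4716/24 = 393/2= 196.50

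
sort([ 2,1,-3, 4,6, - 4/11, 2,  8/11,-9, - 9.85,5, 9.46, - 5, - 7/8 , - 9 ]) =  [-9.85,-9, - 9, - 5,-3,-7/8,-4/11,8/11,  1,2,2,4, 5, 6, 9.46 ] 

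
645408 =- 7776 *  ( - 83)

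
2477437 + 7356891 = 9834328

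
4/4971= 4/4971 =0.00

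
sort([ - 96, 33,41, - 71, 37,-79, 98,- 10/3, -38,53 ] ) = [ - 96,-79, - 71, - 38, -10/3, 33,37,41,53, 98] 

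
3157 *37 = 116809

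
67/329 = 67/329 = 0.20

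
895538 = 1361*658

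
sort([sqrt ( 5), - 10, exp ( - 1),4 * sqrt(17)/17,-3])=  [ - 10,-3,exp( - 1 ), 4*sqrt(17)/17,  sqrt (5) ]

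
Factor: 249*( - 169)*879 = -36989199 = - 3^2 * 13^2*83^1*293^1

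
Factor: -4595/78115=- 1/17= -  17^( - 1 ) 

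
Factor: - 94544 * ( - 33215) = 3140278960 = 2^4*5^1*7^1*13^1*19^1*73^1*311^1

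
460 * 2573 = 1183580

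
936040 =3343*280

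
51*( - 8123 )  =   - 414273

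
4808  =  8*601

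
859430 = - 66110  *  ( - 13) 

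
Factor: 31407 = 3^1*19^2*29^1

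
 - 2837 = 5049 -7886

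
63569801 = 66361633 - 2791832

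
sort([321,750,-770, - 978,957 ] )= [ - 978, - 770,321,750,957]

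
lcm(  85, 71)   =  6035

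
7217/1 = 7217 = 7217.00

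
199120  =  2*99560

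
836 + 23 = 859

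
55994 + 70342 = 126336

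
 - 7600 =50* (-152)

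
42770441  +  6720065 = 49490506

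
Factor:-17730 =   -  2^1*3^2 * 5^1*197^1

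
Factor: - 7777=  - 7^1*11^1*101^1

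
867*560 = 485520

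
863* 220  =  189860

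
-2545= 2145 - 4690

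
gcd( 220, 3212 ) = 44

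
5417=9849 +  - 4432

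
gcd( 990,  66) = 66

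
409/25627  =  409/25627= 0.02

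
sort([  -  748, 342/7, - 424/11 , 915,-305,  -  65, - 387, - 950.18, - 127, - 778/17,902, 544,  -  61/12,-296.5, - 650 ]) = [ - 950.18, - 748,- 650 , - 387,-305, - 296.5 , - 127, - 65, - 778/17, - 424/11,-61/12,342/7, 544,902, 915]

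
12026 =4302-- 7724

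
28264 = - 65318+93582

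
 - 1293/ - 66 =19+13/22 = 19.59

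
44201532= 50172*881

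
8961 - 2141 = 6820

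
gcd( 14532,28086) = 6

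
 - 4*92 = - 368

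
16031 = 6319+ 9712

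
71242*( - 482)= - 34338644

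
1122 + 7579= 8701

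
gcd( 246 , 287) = 41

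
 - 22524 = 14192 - 36716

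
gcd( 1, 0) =1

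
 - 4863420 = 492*(-9885)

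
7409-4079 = 3330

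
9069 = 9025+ 44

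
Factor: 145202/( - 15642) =  -  3^( - 2)*11^ ( - 1)*919^1 = - 919/99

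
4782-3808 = 974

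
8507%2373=1388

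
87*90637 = 7885419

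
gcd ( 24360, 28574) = 14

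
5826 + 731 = 6557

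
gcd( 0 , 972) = 972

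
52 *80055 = 4162860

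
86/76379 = 86/76379 = 0.00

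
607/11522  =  607/11522 = 0.05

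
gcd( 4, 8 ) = 4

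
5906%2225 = 1456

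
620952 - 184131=436821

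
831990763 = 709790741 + 122200022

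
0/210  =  0 = 0.00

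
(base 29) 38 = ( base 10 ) 95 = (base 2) 1011111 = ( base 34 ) 2r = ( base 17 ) 5a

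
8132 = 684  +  7448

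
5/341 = 5/341=0.01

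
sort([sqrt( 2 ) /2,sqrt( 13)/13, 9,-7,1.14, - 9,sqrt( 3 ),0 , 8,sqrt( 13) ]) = [ - 9,-7,0,sqrt( 13 )/13,sqrt( 2 ) /2,1.14,sqrt(  3), sqrt( 13), 8,9 ]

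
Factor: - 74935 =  -5^1*7^1 * 2141^1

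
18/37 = 18/37   =  0.49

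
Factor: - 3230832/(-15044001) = 2^4*7^( - 1 )*11^1*23^( - 1 )*29^1 *211^1*31147^(-1)  =  1076944/5014667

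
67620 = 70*966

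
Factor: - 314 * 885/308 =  - 2^( - 1) * 3^1*5^1 * 7^( - 1) * 11^( - 1)*59^1*157^1 = - 138945/154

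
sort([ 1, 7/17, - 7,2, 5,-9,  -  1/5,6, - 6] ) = [- 9, - 7, - 6, - 1/5, 7/17, 1,2, 5, 6 ]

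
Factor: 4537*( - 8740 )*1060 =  - 2^4*5^2*13^1*19^1* 23^1 * 53^1  *349^1 =- 42032582800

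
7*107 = 749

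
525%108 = 93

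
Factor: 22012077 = 3^1*31^1*37^1*6397^1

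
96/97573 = 96/97573 = 0.00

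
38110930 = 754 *50545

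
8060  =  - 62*( - 130) 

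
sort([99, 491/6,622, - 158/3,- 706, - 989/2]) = [ - 706, - 989/2, - 158/3,  491/6,99, 622 ]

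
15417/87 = 177 + 6/29 =177.21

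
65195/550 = 118 + 59/110 = 118.54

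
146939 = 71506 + 75433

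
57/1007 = 3/53=0.06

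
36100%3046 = 2594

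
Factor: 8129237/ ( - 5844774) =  - 2^ (-1)*3^( - 1)*13^( - 1)*353^1* 23029^1*74933^ ( - 1 )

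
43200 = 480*90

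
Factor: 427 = 7^1*61^1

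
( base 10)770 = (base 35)M0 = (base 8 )1402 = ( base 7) 2150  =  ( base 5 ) 11040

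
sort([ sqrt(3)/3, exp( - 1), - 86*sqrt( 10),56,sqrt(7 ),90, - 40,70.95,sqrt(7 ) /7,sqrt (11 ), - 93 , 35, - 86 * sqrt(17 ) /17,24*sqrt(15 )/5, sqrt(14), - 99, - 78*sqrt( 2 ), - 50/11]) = [ - 86*sqrt(10), - 78 *sqrt( 2), - 99 , - 93,-40, - 86*sqrt(17)/17 , - 50/11,exp( - 1),  sqrt(7 )/7,sqrt (3)/3,sqrt(7), sqrt ( 11 ) , sqrt(14 ), 24 * sqrt(15 )/5,35,56 , 70.95,90]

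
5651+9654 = 15305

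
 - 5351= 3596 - 8947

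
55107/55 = 55107/55 =1001.95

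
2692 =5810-3118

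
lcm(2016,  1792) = 16128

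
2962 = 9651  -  6689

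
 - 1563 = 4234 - 5797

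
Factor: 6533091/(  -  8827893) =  - 3^( - 1)*29^1*557^( - 1)  *  587^( - 1)*25031^1  =  -725899/980877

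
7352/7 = 7352/7 = 1050.29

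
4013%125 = 13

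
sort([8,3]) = [3 , 8 ] 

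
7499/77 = 7499/77 = 97.39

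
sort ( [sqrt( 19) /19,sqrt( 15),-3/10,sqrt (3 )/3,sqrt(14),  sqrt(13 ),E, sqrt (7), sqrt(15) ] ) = [-3/10, sqrt( 19) /19, sqrt( 3 ) /3,  sqrt(7 ),E,sqrt(13),sqrt(14),  sqrt( 15),sqrt( 15) ] 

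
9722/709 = 9722/709 = 13.71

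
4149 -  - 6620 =10769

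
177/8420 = 177/8420 = 0.02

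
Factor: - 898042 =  - 2^1*17^1*61^1*433^1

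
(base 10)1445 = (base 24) 2C5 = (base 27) 1qe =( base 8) 2645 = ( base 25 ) 27K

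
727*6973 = 5069371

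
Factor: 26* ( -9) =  - 2^1*3^2*13^1 = - 234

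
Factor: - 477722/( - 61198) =238861/30599= 7^1*37^( - 1 ) * 827^( - 1)*34123^1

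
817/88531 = 817/88531 = 0.01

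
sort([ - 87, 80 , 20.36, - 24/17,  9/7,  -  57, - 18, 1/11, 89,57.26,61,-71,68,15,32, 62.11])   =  [ - 87, - 71 ,-57,-18,-24/17,1/11,9/7,15,20.36, 32,57.26 , 61,  62.11,68, 80, 89 ] 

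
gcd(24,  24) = 24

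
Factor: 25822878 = 2^1*3^1*4303813^1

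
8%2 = 0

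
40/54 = 20/27 = 0.74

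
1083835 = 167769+916066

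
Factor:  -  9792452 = -2^2*61^1*67^1*599^1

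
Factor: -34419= - 3^1*7^1*11^1*149^1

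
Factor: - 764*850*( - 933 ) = 605890200 = 2^3*3^1 * 5^2*17^1 * 191^1*311^1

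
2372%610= 542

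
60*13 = 780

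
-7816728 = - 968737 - 6847991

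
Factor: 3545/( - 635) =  - 709/127 = -127^( - 1) * 709^1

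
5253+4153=9406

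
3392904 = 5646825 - 2253921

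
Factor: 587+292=3^1 * 293^1= 879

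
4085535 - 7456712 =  - 3371177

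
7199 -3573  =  3626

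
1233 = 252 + 981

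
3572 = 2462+1110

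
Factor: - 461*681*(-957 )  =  3^2*11^1*29^1*227^1*461^1 = 300441537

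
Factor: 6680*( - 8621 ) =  - 2^3*5^1*37^1 * 167^1*233^1  =  - 57588280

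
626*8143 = 5097518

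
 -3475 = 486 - 3961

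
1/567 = 1/567 = 0.00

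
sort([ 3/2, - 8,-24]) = [ - 24,  -  8, 3/2] 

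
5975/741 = 8 + 47/741  =  8.06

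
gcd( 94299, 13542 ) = 3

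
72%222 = 72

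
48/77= 48/77 = 0.62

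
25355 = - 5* ( -5071)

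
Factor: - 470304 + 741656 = 271352= 2^3*107^1*317^1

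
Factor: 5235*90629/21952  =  67777545/3136 =2^( - 6) * 3^1*5^1*7^( - 2 ) * 11^2* 107^1*349^1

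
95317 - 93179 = 2138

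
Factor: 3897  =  3^2*433^1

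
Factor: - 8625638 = -2^1*7^1*616117^1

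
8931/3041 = 8931/3041=2.94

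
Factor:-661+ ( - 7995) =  - 8656 = -2^4*541^1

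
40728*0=0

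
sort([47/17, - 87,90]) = [ - 87, 47/17,90] 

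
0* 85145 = 0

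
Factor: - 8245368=-2^3 * 3^3*59^1*647^1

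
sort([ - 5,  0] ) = [ - 5,0]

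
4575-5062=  - 487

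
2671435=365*7319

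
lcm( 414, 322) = 2898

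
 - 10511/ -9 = 1167 + 8/9 = 1167.89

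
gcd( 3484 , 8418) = 2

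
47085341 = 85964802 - 38879461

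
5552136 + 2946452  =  8498588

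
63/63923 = 63/63923 =0.00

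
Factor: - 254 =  - 2^1*127^1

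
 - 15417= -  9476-5941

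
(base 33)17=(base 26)1E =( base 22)1i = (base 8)50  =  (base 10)40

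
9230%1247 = 501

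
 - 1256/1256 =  - 1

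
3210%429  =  207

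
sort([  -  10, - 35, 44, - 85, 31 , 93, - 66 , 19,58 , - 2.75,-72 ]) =[ - 85, - 72 ,-66 , - 35 , - 10, - 2.75, 19, 31, 44, 58 , 93]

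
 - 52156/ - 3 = 17385 + 1/3 = 17385.33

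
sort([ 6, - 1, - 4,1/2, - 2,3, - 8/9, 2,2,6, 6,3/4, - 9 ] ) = [ - 9,-4, - 2, - 1, - 8/9,1/2,3/4,2,2, 3,6,6,6]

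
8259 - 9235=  - 976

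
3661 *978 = 3580458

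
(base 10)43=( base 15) 2D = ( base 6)111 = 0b101011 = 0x2B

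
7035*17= 119595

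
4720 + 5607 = 10327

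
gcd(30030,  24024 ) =6006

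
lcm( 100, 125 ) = 500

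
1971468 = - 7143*( - 276) 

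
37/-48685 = -37/48685 = -0.00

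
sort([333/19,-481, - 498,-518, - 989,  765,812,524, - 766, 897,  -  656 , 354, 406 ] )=[- 989,- 766, - 656, -518, - 498,-481, 333/19, 354,406, 524, 765, 812, 897 ]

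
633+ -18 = 615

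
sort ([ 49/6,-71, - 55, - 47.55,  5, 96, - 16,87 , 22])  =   [ - 71 , - 55, - 47.55 , - 16, 5,  49/6 , 22 , 87,96]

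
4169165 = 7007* 595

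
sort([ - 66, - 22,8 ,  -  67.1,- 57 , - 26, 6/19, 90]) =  [-67.1, - 66, - 57,  -  26, - 22,6/19,8 , 90 ] 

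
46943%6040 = 4663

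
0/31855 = 0  =  0.00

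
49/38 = 1 + 11/38 = 1.29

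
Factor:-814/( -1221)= 2^1*3^ ( - 1) = 2/3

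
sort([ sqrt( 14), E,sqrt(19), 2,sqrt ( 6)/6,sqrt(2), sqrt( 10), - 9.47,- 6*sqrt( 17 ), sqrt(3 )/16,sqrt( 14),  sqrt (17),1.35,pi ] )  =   [ - 6*sqrt( 17), - 9.47, sqrt(3)/16, sqrt( 6)/6, 1.35, sqrt( 2),  2,E,pi,sqrt ( 10), sqrt(14),  sqrt(14), sqrt(17 ),sqrt( 19 ) ]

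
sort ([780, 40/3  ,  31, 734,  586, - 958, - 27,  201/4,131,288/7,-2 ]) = [-958, - 27, - 2, 40/3,31, 288/7, 201/4,131,586,  734, 780]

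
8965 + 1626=10591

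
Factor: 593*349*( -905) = -5^1 * 181^1*349^1*593^1 = - 187296085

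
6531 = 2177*3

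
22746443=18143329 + 4603114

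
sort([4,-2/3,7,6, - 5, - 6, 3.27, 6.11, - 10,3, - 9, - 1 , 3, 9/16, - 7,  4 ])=[ -10, - 9,-7, - 6, - 5, - 1, - 2/3, 9/16,3,3, 3.27,4,4,6, 6.11 , 7]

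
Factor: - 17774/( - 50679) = 2^1*3^ (-3 )*1877^( - 1 )*8887^1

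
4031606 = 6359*634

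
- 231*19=-4389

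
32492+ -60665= - 28173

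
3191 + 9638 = 12829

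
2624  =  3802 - 1178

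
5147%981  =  242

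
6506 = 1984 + 4522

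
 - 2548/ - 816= 3 + 25/204 = 3.12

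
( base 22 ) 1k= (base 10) 42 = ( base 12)36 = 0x2a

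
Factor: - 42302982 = - 2^1*3^1*139^1*  50723^1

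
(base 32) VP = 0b1111111001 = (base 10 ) 1017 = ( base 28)189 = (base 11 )845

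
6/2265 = 2/755 = 0.00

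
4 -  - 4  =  8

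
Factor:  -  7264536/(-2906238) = 1210756/484373 = 2^2*19^1*89^1*179^1*484373^( - 1 ) 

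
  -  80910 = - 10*8091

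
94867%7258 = 513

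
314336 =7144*44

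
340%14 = 4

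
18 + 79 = 97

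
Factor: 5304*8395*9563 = 2^3*3^1 *5^1* 13^1*17^1*23^1*73^2*131^1 = 425812466040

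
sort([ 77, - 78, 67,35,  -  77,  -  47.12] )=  [ -78,-77,-47.12,35, 67,  77 ] 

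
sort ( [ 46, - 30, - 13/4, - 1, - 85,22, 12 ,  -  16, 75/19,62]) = [-85, - 30, - 16, - 13/4,- 1, 75/19, 12,22,46,62 ]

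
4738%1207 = 1117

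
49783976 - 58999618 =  - 9215642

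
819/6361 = 819/6361 =0.13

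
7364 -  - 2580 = 9944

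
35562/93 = 11854/31 = 382.39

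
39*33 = 1287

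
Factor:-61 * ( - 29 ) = 1769 = 29^1*61^1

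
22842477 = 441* 51797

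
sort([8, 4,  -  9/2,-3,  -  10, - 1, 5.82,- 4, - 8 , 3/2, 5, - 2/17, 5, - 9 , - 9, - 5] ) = [ - 10,- 9,  -  9 , - 8, - 5, - 9/2,-4, - 3, - 1, - 2/17, 3/2, 4,5,  5,  5.82,8]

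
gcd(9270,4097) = 1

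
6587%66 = 53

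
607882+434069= 1041951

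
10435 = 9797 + 638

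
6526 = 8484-1958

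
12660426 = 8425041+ 4235385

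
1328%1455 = 1328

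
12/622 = 6/311 = 0.02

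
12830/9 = 1425 + 5/9  =  1425.56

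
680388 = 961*708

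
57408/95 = 57408/95 =604.29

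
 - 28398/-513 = 9466/171 = 55.36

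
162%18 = 0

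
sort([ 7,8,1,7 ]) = [ 1, 7, 7,8 ]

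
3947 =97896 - 93949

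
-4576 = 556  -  5132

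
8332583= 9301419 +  - 968836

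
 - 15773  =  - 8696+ - 7077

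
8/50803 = 8/50803 = 0.00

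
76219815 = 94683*805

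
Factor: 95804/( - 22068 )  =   - 3^( -2 ) * 43^1*557^1*613^(-1)= - 23951/5517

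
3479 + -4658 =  - 1179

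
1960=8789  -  6829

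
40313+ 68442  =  108755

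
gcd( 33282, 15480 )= 774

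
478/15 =31 +13/15 = 31.87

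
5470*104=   568880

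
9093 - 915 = 8178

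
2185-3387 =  - 1202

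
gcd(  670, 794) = 2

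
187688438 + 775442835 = 963131273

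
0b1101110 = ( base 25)4a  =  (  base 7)215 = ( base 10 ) 110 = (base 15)75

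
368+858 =1226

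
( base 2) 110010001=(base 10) 401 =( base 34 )BR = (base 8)621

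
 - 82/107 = - 82/107 = - 0.77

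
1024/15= 68 + 4/15 = 68.27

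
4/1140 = 1/285 =0.00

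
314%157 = 0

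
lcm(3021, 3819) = 202407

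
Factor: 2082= 2^1 * 3^1*347^1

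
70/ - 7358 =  - 1 + 3644/3679 = - 0.01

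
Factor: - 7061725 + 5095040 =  - 5^1*7^1*83^1*677^1 = - 1966685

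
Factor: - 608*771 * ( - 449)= 2^5*3^1*19^1*257^1*449^1 = 210476832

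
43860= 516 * 85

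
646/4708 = 323/2354 =0.14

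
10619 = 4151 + 6468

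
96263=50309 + 45954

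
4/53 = 4/53 = 0.08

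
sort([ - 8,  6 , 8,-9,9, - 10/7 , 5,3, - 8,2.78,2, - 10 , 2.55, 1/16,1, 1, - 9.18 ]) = [ - 10, - 9.18 ,  -  9, - 8, - 8, - 10/7, 1/16,1,1,2, 2.55,  2.78,3,5,6,8,9] 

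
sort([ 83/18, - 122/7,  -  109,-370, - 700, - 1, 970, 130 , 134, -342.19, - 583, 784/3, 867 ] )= [ - 700  ,  -  583, - 370,-342.19, - 109, - 122/7,- 1,83/18,  130  ,  134,784/3, 867, 970 ] 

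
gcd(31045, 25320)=5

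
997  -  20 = 977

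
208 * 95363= 19835504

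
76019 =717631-641612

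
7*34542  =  241794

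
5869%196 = 185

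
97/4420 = 97/4420 = 0.02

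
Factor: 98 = 2^1*7^2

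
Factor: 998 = 2^1*499^1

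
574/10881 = 574/10881=0.05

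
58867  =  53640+5227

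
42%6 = 0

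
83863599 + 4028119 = 87891718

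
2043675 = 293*6975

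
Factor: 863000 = 2^3*5^3*863^1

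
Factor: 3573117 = 3^2*397013^1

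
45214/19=45214/19= 2379.68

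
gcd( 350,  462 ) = 14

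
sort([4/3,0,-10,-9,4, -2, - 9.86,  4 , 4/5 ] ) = [ - 10, - 9.86, - 9,-2, 0, 4/5,4/3,4,4]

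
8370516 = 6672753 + 1697763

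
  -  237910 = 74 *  ( - 3215)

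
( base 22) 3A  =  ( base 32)2C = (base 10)76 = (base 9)84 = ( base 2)1001100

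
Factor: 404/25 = 2^2*5^(-2)*101^1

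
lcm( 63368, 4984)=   443576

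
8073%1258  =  525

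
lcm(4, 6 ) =12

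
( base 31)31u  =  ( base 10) 2944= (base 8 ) 5600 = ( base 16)B80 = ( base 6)21344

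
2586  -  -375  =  2961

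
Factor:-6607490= -2^1*5^1*223^1*2963^1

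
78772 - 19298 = 59474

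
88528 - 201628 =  - 113100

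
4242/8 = 530+ 1/4 = 530.25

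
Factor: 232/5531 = 2^3*29^1*5531^( - 1 ) 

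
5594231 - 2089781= 3504450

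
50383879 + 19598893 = 69982772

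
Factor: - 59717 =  - 7^1*19^1*449^1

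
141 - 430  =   - 289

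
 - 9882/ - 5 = 1976+2/5 = 1976.40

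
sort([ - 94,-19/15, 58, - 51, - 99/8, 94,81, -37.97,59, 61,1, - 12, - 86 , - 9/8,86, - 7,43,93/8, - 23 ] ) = [ - 94 , - 86, - 51, - 37.97, - 23, - 99/8, - 12, - 7, - 19/15, - 9/8,1,93/8, 43 , 58,59, 61,81,86,  94 ] 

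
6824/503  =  6824/503 = 13.57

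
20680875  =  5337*3875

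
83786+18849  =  102635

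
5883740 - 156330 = 5727410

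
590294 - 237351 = 352943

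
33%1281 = 33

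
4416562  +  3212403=7628965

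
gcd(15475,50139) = 619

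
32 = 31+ 1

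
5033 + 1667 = 6700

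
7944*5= 39720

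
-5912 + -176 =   -  6088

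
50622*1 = 50622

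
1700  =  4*425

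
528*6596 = 3482688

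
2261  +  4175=6436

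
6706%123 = 64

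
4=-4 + 8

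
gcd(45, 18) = 9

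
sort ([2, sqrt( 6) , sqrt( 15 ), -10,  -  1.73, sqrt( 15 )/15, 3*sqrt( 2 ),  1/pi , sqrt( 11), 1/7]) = [ - 10 ,-1.73,1/7,sqrt( 15)/15,1/pi, 2,sqrt( 6 ),sqrt( 11) , sqrt( 15),3*sqrt( 2)]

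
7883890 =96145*82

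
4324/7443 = 4324/7443 = 0.58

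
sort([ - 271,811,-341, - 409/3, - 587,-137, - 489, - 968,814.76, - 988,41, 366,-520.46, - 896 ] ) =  [ - 988 , - 968, - 896 ,- 587, - 520.46, - 489, - 341, - 271, - 137,-409/3, 41, 366 , 811, 814.76 ] 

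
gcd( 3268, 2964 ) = 76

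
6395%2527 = 1341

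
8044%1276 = 388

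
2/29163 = 2/29163 = 0.00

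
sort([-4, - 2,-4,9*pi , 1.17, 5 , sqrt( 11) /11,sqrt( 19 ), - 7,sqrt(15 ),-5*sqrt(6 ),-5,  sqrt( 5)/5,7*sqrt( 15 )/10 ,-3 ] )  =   [  -  5*sqrt( 6) , - 7,-5 , - 4,-4,-3,-2,sqrt( 11)/11,sqrt( 5)/5, 1.17,7*sqrt( 15)/10,sqrt( 15),sqrt( 19 ), 5,9  *pi] 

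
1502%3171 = 1502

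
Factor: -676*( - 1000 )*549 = 371124000 = 2^5*3^2 * 5^3*13^2*61^1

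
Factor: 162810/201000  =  2^( - 2)*3^4 * 5^( - 2) = 81/100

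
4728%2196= 336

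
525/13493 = 525/13493  =  0.04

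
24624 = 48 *513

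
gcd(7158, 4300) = 2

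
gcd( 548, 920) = 4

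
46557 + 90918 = 137475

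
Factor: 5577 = 3^1* 11^1*13^2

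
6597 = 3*2199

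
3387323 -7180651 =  - 3793328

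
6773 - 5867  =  906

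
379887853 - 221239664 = 158648189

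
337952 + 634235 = 972187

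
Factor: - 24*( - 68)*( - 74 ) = -2^6  *  3^1*17^1*37^1 = -  120768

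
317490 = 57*5570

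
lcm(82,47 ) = 3854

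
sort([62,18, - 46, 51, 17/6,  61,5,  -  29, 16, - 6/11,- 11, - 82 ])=[- 82, - 46, - 29,  -  11,- 6/11 , 17/6,5 , 16,18, 51,  61, 62 ]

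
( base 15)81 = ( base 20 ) 61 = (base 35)3G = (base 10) 121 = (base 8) 171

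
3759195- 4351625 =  - 592430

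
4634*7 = 32438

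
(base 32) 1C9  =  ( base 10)1417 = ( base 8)2611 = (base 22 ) 2k9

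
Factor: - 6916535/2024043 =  - 3^(  -  1) * 5^1 * 7^ ( - 4) * 17^1  *281^ (  -  1)*81371^1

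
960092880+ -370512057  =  589580823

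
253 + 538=791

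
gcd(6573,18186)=21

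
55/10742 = 55/10742 = 0.01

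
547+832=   1379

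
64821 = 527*123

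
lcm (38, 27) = 1026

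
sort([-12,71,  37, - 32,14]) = [ - 32, - 12 , 14, 37, 71 ] 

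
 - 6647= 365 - 7012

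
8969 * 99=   887931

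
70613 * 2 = 141226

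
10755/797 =13+ 394/797=13.49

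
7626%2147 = 1185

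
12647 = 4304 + 8343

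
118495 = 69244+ 49251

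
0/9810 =0  =  0.00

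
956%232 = 28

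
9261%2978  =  327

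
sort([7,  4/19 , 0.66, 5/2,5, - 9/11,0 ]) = [ - 9/11,0, 4/19,0.66,5/2,5 , 7]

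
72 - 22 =50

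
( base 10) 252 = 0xFC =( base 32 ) 7S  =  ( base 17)EE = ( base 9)310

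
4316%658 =368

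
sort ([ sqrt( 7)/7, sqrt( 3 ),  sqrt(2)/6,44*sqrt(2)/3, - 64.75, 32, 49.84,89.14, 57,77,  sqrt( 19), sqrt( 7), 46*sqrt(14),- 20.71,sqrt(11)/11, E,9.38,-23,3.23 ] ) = [ - 64.75,-23, - 20.71,sqrt(2) /6,sqrt(11) /11,sqrt(7)/7,sqrt(3),sqrt(7 ),  E, 3.23,sqrt(19),9.38,44*sqrt( 2)/3,32, 49.84,57,77,  89.14,46*sqrt (14)] 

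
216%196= 20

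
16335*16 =261360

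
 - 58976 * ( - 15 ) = 884640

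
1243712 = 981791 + 261921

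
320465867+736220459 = 1056686326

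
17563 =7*2509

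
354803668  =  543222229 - 188418561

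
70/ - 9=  - 8 + 2/9  =  -7.78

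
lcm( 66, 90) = 990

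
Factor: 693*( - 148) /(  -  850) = 2^1*3^2*5^( - 2)*7^1*11^1*17^ ( - 1 )*37^1 = 51282/425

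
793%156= 13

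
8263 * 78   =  644514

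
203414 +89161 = 292575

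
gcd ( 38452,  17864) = 4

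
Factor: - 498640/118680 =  - 542/129 = - 2^1*3^(-1)*43^(  -  1 )*271^1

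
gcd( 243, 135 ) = 27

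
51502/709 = 51502/709 = 72.64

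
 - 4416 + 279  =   - 4137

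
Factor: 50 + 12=62 = 2^1*31^1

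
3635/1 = 3635 = 3635.00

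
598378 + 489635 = 1088013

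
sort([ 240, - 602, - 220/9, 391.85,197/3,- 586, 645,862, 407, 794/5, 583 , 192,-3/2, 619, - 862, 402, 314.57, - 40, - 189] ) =[ - 862, - 602, - 586, - 189,-40, - 220/9,  -  3/2,197/3, 794/5, 192,240, 314.57,391.85, 402,407,583, 619, 645, 862]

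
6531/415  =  6531/415 = 15.74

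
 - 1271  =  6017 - 7288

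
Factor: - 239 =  - 239^1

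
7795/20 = 389 + 3/4 = 389.75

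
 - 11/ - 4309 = 11/4309 = 0.00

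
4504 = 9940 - 5436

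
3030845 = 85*35657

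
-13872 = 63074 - 76946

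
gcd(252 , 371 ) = 7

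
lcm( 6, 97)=582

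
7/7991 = 7/7991 = 0.00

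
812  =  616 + 196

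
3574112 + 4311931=7886043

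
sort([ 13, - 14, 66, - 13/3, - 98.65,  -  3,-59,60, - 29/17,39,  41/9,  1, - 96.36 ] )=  [  -  98.65, - 96.36,-59, - 14, - 13/3,-3, - 29/17, 1, 41/9, 13, 39,60, 66]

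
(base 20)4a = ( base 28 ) 36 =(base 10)90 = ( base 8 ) 132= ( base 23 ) 3l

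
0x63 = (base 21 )4F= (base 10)99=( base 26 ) 3l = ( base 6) 243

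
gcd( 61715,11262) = 1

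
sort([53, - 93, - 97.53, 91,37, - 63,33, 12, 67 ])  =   [ - 97.53, - 93, - 63,  12, 33, 37,53,67, 91]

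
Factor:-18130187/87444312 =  - 2^( - 3 )*3^(-1 )*23^1*53^1*107^1*139^1*3643513^( - 1)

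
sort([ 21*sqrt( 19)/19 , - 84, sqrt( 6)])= [ - 84,sqrt( 6),21*sqrt ( 19 ) /19 ]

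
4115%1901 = 313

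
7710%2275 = 885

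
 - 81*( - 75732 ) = 6134292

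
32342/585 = 32342/585 = 55.29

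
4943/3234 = 4943/3234 = 1.53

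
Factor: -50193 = -3^3*11^1*13^2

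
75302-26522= 48780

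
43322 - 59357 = - 16035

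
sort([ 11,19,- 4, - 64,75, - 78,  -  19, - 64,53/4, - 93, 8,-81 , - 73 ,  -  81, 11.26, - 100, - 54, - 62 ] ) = [  -  100, - 93 ,-81, - 81, - 78,-73, -64,-64,  -  62,-54, - 19, - 4,8,11, 11.26,53/4,19, 75 ] 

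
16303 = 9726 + 6577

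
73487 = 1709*43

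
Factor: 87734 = 2^1*43867^1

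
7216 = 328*22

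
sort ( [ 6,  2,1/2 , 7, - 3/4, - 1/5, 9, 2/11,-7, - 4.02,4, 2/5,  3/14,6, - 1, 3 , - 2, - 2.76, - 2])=[ - 7, - 4.02,-2.76, - 2, - 2, - 1, - 3/4, - 1/5,2/11 , 3/14, 2/5 , 1/2, 2, 3, 4,  6, 6, 7, 9]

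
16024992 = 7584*2113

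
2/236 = 1/118 = 0.01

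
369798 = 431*858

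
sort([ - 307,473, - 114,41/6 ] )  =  [-307,  -  114,41/6,473 ] 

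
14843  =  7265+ 7578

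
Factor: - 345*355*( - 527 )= 64544325 = 3^1*5^2*17^1*23^1*31^1*71^1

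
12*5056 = 60672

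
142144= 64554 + 77590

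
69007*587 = 40507109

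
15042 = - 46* ( - 327)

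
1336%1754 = 1336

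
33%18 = 15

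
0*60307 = 0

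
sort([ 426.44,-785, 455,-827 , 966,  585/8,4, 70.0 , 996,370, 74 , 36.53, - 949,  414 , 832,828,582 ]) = [-949,-827, - 785 , 4,36.53,70.0, 585/8 , 74 , 370,  414,426.44,455 , 582 , 828,832, 966, 996 ] 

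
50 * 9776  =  488800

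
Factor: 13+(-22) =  - 3^2  =  - 9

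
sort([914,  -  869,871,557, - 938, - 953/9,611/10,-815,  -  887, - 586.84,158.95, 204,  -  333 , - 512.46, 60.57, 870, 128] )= [  -  938, - 887,- 869, - 815, - 586.84, - 512.46, - 333, - 953/9, 60.57 , 611/10, 128, 158.95, 204,557,870, 871, 914 ]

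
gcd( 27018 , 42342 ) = 6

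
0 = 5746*0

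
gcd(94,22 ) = 2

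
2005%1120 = 885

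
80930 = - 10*(-8093 ) 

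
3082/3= 1027 + 1/3= 1027.33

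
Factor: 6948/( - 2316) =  - 3 = - 3^1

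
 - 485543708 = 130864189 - 616407897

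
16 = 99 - 83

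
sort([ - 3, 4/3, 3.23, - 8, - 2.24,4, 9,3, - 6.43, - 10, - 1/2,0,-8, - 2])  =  [-10, - 8, - 8, - 6.43, - 3, - 2.24, - 2,-1/2, 0,4/3,3,3.23, 4,9 ] 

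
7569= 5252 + 2317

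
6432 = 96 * 67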